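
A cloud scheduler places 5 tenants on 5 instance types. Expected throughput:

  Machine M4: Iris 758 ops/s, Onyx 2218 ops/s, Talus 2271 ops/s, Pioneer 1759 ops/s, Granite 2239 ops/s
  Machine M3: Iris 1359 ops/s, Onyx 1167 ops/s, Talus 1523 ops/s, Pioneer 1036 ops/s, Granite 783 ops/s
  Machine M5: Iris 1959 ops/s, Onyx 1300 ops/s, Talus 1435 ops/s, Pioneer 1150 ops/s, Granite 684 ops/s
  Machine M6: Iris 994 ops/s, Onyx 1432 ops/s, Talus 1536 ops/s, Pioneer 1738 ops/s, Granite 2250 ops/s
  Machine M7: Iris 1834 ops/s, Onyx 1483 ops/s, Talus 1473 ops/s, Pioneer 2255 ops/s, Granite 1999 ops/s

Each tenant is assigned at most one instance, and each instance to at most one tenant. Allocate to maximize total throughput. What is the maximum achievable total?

Maximum total: 10205 ops/s

Treat this as an assignment problem: match each tenant to one instance.
Optimal: Iris→Machine M5 (1959 ops/s), Onyx→Machine M4 (2218 ops/s), Talus→Machine M3 (1523 ops/s), Pioneer→Machine M7 (2255 ops/s), Granite→Machine M6 (2250 ops/s) — total 1959+2218+1523+2255+2250 = 10205 ops/s.
Row-greedy (each tenant in turn takes its best remaining instance) gives 8751 ops/s, worse by 1454.
No other one-to-one assignment exceeds 10205 ops/s.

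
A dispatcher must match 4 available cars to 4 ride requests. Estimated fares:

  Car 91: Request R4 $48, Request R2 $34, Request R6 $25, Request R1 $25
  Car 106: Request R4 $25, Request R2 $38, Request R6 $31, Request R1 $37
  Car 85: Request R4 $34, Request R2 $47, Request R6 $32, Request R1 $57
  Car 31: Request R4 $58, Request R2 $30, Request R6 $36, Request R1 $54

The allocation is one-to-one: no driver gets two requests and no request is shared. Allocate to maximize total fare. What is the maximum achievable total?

Optimal: Car 91→Request R4 ($48), Car 106→Request R6 ($31), Car 85→Request R2 ($47), Car 31→Request R1 ($54) — total 48+31+47+54 = $180.
No other one-to-one assignment exceeds $180.

Maximum total: $180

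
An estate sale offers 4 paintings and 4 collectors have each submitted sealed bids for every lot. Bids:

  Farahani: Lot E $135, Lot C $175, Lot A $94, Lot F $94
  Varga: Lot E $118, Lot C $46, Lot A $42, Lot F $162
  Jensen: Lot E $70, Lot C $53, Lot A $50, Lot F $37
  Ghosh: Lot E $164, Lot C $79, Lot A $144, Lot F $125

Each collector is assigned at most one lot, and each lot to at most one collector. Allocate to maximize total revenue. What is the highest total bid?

Maximum total: $551

Optimal: Farahani→Lot C ($175), Varga→Lot F ($162), Jensen→Lot E ($70), Ghosh→Lot A ($144) — total 175+162+70+144 = $551.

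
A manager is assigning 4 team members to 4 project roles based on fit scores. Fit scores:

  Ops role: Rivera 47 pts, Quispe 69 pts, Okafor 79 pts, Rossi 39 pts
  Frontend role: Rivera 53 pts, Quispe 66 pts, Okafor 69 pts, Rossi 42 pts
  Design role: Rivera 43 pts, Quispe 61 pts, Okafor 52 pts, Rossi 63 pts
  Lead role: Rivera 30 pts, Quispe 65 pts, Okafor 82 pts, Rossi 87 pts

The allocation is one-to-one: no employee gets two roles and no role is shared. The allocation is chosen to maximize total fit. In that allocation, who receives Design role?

This is a one-to-one assignment (maximum-weight bipartite matching).
Optimal: Rivera→Frontend role (53 pts), Quispe→Design role (61 pts), Okafor→Ops role (79 pts), Rossi→Lead role (87 pts) — total 53+61+79+87 = 280 pts.
Column-greedy (each role in turn goes to its best remaining employee) gives 238 pts, worse by 42.
Next-best assignment: Rivera→Design role, Quispe→Frontend role, Okafor→Ops role, Rossi→Lead role = 275 pts.
No other one-to-one assignment exceeds 280 pts.
Quispe's own top role is Ops role (69 pts), but forcing Quispe→Ops role and reassigning the rest optimally gives only 268 pts — worse by 12.

Quispe receives Design role.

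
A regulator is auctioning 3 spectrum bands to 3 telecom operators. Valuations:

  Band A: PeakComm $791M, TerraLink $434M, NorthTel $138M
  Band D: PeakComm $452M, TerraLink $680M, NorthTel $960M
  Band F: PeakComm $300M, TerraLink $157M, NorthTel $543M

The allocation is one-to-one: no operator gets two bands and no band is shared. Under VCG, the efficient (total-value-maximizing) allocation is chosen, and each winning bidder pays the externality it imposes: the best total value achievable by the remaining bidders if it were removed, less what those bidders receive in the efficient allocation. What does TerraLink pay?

TerraLink pays $417M.

Efficient allocation: PeakComm→Band A ($791M), TerraLink→Band D ($680M), NorthTel→Band F ($543M); total welfare W = $2014M.
TerraLink receives Band D at value $680M, so the others get W − 680 = $1334M.
Without TerraLink: best allocation of the remaining 2 bidders over all 3 bands is PeakComm→Band A ($791M), NorthTel→Band D ($960M), total $1751M.
VCG payment = (others' best without TerraLink) − (others' welfare with TerraLink) = 1751 − 1334 = $417M.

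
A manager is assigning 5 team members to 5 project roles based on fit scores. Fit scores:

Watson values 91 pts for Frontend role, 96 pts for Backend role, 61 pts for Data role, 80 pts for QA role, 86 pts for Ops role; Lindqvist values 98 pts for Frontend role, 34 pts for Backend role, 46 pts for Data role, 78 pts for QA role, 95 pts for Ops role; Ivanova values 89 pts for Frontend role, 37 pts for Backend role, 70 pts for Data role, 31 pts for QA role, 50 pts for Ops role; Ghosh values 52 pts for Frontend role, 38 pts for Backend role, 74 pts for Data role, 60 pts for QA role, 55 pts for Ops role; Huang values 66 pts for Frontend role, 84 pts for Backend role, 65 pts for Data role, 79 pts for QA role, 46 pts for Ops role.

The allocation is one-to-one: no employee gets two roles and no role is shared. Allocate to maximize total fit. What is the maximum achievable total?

Optimal: Watson→Backend role (96 pts), Lindqvist→Ops role (95 pts), Ivanova→Frontend role (89 pts), Ghosh→Data role (74 pts), Huang→QA role (79 pts) — total 96+95+89+74+79 = 433 pts.
Row-greedy (each employee in turn takes its best remaining role) gives 370 pts, worse by 63.

Maximum total: 433 pts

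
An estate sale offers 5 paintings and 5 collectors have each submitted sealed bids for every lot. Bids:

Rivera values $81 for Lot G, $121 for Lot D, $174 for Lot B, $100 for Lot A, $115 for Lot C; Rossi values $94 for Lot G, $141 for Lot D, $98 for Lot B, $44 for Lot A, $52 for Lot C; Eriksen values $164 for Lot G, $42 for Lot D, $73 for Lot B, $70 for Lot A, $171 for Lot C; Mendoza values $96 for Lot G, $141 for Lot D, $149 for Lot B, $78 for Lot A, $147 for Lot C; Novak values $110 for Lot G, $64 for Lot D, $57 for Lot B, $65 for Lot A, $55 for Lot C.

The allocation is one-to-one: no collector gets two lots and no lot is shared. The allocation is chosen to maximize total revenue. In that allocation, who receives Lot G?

Optimal: Rivera→Lot B ($174), Rossi→Lot D ($141), Eriksen→Lot G ($164), Mendoza→Lot C ($147), Novak→Lot A ($65) — total 174+141+164+147+65 = $691.
Max-entry greedy (repeatedly take the single best remaining cell) gives $674, worse by 17.
Next-best assignment: Rivera→Lot B, Rossi→Lot D, Eriksen→Lot C, Mendoza→Lot A, Novak→Lot G = $674.
Swapping Eriksen↔Rossi (Eriksen→Lot D $42, Rossi→Lot G $94) loses 169.
Eriksen's own top lot is Lot C ($171), but forcing Eriksen→Lot C and reassigning the rest optimally gives only $674 — worse by 17.

Eriksen receives Lot G.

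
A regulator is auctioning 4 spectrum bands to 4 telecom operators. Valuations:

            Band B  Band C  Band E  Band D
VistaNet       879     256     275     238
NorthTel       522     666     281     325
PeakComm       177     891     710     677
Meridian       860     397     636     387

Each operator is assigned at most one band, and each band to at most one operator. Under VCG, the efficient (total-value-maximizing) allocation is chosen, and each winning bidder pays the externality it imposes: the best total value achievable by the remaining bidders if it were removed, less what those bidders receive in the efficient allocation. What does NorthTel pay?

Efficient allocation: VistaNet→Band B ($879M), NorthTel→Band C ($666M), PeakComm→Band D ($677M), Meridian→Band E ($636M); total welfare W = $2858M.
NorthTel receives Band C at value $666M, so the others get W − 666 = $2192M.
Without NorthTel: best allocation of the remaining 3 bidders over all 4 bands is VistaNet→Band B ($879M), PeakComm→Band C ($891M), Meridian→Band E ($636M), total $2406M.
VCG payment = (others' best without NorthTel) − (others' welfare with NorthTel) = 2406 − 2192 = $214M.

NorthTel pays $214M.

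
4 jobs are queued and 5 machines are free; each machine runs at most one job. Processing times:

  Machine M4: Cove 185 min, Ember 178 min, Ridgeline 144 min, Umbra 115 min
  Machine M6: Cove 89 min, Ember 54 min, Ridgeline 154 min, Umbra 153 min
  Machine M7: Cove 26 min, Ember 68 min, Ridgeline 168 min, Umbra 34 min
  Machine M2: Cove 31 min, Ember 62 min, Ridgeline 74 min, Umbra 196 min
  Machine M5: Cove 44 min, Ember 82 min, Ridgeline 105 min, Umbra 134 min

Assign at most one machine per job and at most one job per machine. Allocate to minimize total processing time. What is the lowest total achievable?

Minimum total: 206 min

Optimal: Cove→Machine M5 (44 min), Ember→Machine M6 (54 min), Ridgeline→Machine M2 (74 min), Umbra→Machine M7 (34 min) — total 44+54+74+34 = 206 min.
Next-best assignment: Cove→Machine M2, Ember→Machine M6, Ridgeline→Machine M5, Umbra→Machine M7 = 224 min.
Checked against all permutations: 206 min is optimal.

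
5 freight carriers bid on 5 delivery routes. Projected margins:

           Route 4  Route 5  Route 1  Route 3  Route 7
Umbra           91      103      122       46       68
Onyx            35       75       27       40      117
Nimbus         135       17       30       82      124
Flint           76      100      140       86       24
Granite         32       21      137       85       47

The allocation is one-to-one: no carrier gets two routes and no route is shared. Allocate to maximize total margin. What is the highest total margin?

Maximum total: $580k

Optimal: Umbra→Route 5 ($103k), Onyx→Route 7 ($117k), Nimbus→Route 4 ($135k), Flint→Route 1 ($140k), Granite→Route 3 ($85k) — total 103+117+135+140+85 = $580k.
Row-greedy (each carrier in turn takes its best remaining route) gives $559k, worse by 21.
Swapping Flint↔Granite (Flint→Route 3 $86k, Granite→Route 1 $137k) loses 2.
Checked against all permutations: $580k is optimal.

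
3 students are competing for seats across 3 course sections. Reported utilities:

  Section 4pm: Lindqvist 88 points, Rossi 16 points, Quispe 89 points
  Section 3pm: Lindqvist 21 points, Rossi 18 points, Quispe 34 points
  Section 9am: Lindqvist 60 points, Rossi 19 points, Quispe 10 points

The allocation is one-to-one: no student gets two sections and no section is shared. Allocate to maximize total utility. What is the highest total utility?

Treat this as an assignment problem: match each student to one section.
Optimal: Lindqvist→Section 9am (60 points), Rossi→Section 3pm (18 points), Quispe→Section 4pm (89 points) — total 60+18+89 = 167 points.
Column-greedy (each section in turn goes to its best remaining student) gives 129 points, worse by 38.
Swapping Lindqvist↔Rossi (Lindqvist→Section 3pm 21 points, Rossi→Section 9am 19 points) loses 38.
No other one-to-one assignment exceeds 167 points.

Maximum total: 167 points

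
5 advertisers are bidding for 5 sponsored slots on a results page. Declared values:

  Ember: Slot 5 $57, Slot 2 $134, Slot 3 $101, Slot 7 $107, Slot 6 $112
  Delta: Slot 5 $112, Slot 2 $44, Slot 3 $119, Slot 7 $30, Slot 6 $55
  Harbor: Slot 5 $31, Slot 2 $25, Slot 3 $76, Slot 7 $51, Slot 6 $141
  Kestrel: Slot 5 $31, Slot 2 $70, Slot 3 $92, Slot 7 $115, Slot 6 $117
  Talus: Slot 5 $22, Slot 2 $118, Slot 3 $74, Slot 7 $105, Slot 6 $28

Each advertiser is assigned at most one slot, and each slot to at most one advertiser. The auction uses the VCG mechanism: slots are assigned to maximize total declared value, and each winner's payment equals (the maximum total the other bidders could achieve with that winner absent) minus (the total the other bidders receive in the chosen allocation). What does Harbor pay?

Harbor pays $29.

Efficient allocation: Ember→Slot 3 ($101), Delta→Slot 5 ($112), Harbor→Slot 6 ($141), Kestrel→Slot 7 ($115), Talus→Slot 2 ($118); total welfare W = $587.
Harbor receives Slot 6 at value $141, so the others get W − 141 = $446.
Without Harbor: best allocation of the remaining 4 bidders over all 5 slots is Ember→Slot 2 ($134), Delta→Slot 3 ($119), Kestrel→Slot 6 ($117), Talus→Slot 7 ($105), total $475.
VCG payment = (others' best without Harbor) − (others' welfare with Harbor) = 475 − 446 = $29.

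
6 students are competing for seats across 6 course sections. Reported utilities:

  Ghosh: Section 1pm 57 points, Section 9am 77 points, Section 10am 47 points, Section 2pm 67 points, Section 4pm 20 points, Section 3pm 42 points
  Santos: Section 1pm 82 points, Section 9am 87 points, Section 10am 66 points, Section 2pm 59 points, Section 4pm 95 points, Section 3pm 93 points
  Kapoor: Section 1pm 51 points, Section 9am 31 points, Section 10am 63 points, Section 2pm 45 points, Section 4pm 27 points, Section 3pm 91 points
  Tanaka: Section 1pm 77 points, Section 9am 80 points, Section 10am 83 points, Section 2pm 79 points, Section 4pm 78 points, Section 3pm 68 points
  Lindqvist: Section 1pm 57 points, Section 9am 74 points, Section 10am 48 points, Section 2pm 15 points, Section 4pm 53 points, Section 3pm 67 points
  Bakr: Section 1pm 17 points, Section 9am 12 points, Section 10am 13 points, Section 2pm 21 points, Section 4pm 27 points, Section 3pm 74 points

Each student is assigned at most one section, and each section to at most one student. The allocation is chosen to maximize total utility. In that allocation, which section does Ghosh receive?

Ghosh receives Section 2pm.

Optimal: Ghosh→Section 2pm (67 points), Santos→Section 4pm (95 points), Kapoor→Section 10am (63 points), Tanaka→Section 1pm (77 points), Lindqvist→Section 9am (74 points), Bakr→Section 3pm (74 points) — total 67+95+63+77+74+74 = 450 points.
Column-greedy (each section in turn goes to its best remaining student) gives 419 points, worse by 31.
Next-best assignment: Ghosh→Section 9am, Santos→Section 4pm, Kapoor→Section 10am, Tanaka→Section 2pm, Lindqvist→Section 1pm, Bakr→Section 3pm = 445 points.
Ghosh's own top section is Section 9am (77 points), but forcing Ghosh→Section 9am and reassigning the rest optimally gives only 445 points — worse by 5.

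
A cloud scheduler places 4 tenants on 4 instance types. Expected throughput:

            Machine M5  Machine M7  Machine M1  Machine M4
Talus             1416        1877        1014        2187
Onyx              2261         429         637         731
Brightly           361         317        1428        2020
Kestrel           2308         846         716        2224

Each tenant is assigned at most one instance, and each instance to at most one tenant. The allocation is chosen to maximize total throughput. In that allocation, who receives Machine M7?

Talus receives Machine M7.

Treat this as an assignment problem: match each tenant to one instance.
Optimal: Talus→Machine M7 (1877 ops/s), Onyx→Machine M5 (2261 ops/s), Brightly→Machine M1 (1428 ops/s), Kestrel→Machine M4 (2224 ops/s) — total 1877+2261+1428+2224 = 7790 ops/s.
Column-greedy (each instance in turn goes to its best remaining tenant) gives 6344 ops/s, worse by 1446.
Next-best assignment: Talus→Machine M7, Onyx→Machine M5, Brightly→Machine M4, Kestrel→Machine M1 = 6874 ops/s.
Every other assignment is strictly worse.
Talus's own top instance is Machine M4 (2187 ops/s), but forcing Talus→Machine M4 and reassigning the rest optimally gives only 6722 ops/s — worse by 1068.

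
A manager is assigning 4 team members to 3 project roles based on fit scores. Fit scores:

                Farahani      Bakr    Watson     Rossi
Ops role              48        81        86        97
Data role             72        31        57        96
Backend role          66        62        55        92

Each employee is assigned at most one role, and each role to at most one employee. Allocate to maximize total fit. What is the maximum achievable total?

This is the linear assignment problem.
Optimal: Watson→Ops role (86 pts), Farahani→Data role (72 pts), Rossi→Backend role (92 pts) — total 86+72+92 = 250 pts.
Next-best assignment: Watson→Ops role, Rossi→Data role, Farahani→Backend role = 248 pts.

Maximum total: 250 pts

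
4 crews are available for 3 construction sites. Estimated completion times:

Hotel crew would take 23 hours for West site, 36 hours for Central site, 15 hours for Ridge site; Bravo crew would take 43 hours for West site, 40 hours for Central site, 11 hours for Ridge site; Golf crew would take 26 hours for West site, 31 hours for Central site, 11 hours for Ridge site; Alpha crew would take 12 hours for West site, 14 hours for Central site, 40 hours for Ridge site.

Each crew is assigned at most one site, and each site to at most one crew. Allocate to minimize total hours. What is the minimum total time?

Treat this as an assignment problem: match each crew to one site.
Optimal: Hotel crew→West site (23 hours), Alpha crew→Central site (14 hours), Bravo crew→Ridge site (11 hours) — total 23+14+11 = 48 hours.
Row-greedy (each crew in turn takes its cheapest remaining site) gives 81 hours, worse by 33.
No other one-to-one assignment undercuts 48 hours.

Minimum total: 48 hours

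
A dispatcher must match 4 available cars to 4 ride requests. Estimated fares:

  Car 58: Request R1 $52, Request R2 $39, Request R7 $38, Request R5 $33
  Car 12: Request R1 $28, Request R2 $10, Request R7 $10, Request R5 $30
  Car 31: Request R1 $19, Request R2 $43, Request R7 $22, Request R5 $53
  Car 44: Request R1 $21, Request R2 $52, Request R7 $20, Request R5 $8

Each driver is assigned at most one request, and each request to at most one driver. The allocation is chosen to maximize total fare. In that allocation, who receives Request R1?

Treat this as an assignment problem: match each driver to one request.
Optimal: Car 58→Request R7 ($38), Car 12→Request R1 ($28), Car 31→Request R5 ($53), Car 44→Request R2 ($52) — total 38+28+53+52 = $171.
Column-greedy (each request in turn goes to its best remaining driver) gives $156, worse by 15.
Car 12's own top request is Request R5 ($30), but forcing Car 12→Request R5 and reassigning the rest optimally gives only $156 — worse by 15.

Car 12 receives Request R1.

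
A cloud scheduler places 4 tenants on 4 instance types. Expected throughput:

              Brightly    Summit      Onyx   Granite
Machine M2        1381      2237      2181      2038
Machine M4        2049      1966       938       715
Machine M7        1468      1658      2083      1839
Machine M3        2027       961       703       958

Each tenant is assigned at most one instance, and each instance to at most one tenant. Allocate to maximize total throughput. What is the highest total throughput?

Maximum total: 8114 ops/s

Optimal: Brightly→Machine M3 (2027 ops/s), Summit→Machine M4 (1966 ops/s), Onyx→Machine M7 (2083 ops/s), Granite→Machine M2 (2038 ops/s) — total 2027+1966+2083+2038 = 8114 ops/s.
Max-entry greedy (repeatedly take the single best remaining cell) gives 7327 ops/s, worse by 787.
Next-best assignment: Brightly→Machine M3, Summit→Machine M4, Onyx→Machine M2, Granite→Machine M7 = 8013 ops/s.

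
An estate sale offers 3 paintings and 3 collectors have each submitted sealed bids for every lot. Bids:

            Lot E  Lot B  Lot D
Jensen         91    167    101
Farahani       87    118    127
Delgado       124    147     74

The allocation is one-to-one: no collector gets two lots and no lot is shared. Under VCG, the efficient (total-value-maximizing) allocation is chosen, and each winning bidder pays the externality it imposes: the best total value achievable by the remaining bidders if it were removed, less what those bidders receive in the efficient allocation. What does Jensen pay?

Efficient allocation: Jensen→Lot B ($167), Farahani→Lot D ($127), Delgado→Lot E ($124); total welfare W = $418.
Jensen receives Lot B at value $167, so the others get W − 167 = $251.
Without Jensen: best allocation of the remaining 2 bidders over all 3 lots is Farahani→Lot D ($127), Delgado→Lot B ($147), total $274.
VCG payment = (others' best without Jensen) − (others' welfare with Jensen) = 274 − 251 = $23.

Jensen pays $23.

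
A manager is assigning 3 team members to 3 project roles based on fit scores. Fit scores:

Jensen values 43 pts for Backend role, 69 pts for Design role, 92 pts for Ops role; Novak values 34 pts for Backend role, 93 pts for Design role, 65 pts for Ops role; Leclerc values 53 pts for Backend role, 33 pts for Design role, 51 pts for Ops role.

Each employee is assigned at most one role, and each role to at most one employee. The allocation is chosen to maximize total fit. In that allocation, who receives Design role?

Optimal: Jensen→Ops role (92 pts), Novak→Design role (93 pts), Leclerc→Backend role (53 pts) — total 92+93+53 = 238 pts.
Next-best assignment: Jensen→Backend role, Novak→Design role, Leclerc→Ops role = 187 pts.

Novak receives Design role.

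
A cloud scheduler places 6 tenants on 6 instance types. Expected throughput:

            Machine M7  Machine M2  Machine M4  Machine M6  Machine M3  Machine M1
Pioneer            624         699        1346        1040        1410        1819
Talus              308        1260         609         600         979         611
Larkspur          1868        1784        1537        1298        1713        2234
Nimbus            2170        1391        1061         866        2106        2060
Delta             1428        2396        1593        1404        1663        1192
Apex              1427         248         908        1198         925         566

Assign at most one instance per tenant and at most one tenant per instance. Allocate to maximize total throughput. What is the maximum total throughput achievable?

Optimal: Pioneer→Machine M4 (1346 ops/s), Talus→Machine M3 (979 ops/s), Larkspur→Machine M1 (2234 ops/s), Nimbus→Machine M7 (2170 ops/s), Delta→Machine M2 (2396 ops/s), Apex→Machine M6 (1198 ops/s) — total 1346+979+2234+2170+2396+1198 = 10323 ops/s.
Row-greedy (each tenant in turn takes its best remaining instance) gives 9844 ops/s, worse by 479.
Swapping Talus↔Pioneer (Talus→Machine M4 609 ops/s, Pioneer→Machine M3 1410 ops/s) loses 306.
Every other assignment is strictly worse.

Max total: 10323 ops/s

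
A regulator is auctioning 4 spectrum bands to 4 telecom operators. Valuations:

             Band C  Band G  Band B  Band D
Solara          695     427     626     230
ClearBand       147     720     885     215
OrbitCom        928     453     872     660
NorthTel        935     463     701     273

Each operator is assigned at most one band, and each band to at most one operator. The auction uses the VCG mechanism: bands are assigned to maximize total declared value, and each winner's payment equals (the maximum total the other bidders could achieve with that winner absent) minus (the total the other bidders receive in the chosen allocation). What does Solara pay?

Solara pays $212M.

Efficient allocation: Solara→Band B ($626M), ClearBand→Band G ($720M), OrbitCom→Band D ($660M), NorthTel→Band C ($935M); total welfare W = $2941M.
Solara receives Band B at value $626M, so the others get W − 626 = $2315M.
Without Solara: best allocation of the remaining 3 bidders over all 4 bands is ClearBand→Band G ($720M), OrbitCom→Band B ($872M), NorthTel→Band C ($935M), total $2527M.
VCG payment = (others' best without Solara) − (others' welfare with Solara) = 2527 − 2315 = $212M.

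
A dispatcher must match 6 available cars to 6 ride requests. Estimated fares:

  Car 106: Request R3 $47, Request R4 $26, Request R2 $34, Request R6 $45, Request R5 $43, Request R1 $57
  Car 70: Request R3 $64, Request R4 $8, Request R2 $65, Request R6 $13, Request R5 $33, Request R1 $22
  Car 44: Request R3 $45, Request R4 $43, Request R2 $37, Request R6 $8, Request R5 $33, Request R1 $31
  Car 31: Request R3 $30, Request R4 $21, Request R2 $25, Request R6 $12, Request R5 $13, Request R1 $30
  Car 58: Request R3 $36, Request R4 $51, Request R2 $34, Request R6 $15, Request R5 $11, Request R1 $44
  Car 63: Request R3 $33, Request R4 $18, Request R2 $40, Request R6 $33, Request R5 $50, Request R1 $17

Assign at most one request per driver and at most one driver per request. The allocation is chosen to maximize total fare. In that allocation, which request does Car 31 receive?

Optimal: Car 106→Request R6 ($45), Car 70→Request R2 ($65), Car 44→Request R3 ($45), Car 31→Request R1 ($30), Car 58→Request R4 ($51), Car 63→Request R5 ($50) — total 45+65+45+30+51+50 = $286.
Max-entry greedy (repeatedly take the single best remaining cell) gives $280, worse by 6.
Next-best assignment: Car 106→Request R1, Car 70→Request R2, Car 44→Request R3, Car 31→Request R6, Car 58→Request R4, Car 63→Request R5 = $280.
Car 31's own top request is Request R3 ($30), but forcing Car 31→Request R3 and reassigning the rest optimally gives only $277 — worse by 9.

Car 31 receives Request R1.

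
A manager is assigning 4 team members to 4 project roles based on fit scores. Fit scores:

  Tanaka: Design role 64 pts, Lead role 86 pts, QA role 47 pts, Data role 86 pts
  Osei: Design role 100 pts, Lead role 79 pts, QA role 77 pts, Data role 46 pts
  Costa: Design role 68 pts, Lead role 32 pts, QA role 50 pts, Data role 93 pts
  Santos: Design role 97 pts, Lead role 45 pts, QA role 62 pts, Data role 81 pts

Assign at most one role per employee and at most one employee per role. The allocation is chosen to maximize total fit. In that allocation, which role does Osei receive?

Optimal: Tanaka→Lead role (86 pts), Osei→QA role (77 pts), Costa→Data role (93 pts), Santos→Design role (97 pts) — total 86+77+93+97 = 353 pts.
Next-best assignment: Tanaka→Lead role, Osei→Design role, Costa→Data role, Santos→QA role = 341 pts.
Checked against all permutations: 353 pts is optimal.
Osei's own top role is Design role (100 pts), but forcing Osei→Design role and reassigning the rest optimally gives only 341 pts — worse by 12.

Osei receives QA role.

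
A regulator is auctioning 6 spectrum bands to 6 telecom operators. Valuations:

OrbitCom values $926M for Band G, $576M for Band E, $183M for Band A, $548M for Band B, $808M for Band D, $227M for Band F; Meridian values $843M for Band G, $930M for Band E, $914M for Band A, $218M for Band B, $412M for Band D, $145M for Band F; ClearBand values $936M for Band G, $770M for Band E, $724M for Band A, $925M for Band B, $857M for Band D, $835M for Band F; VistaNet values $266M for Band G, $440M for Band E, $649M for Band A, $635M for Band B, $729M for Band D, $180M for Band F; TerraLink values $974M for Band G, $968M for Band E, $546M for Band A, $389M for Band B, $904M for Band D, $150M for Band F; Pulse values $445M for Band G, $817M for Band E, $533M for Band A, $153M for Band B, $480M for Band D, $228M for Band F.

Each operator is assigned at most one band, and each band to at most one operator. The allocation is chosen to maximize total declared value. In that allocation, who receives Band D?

TerraLink receives Band D.

Treat this as an assignment problem: match each operator to one band.
Optimal: OrbitCom→Band G ($926M), Meridian→Band A ($914M), ClearBand→Band F ($835M), VistaNet→Band B ($635M), TerraLink→Band D ($904M), Pulse→Band E ($817M) — total 926+914+835+635+904+817 = $5031M.
Max-entry greedy (repeatedly take the single best remaining cell) gives $4514M, worse by 517.
Next-best assignment: OrbitCom→Band D, Meridian→Band A, ClearBand→Band F, VistaNet→Band B, TerraLink→Band G, Pulse→Band E = $4983M.
TerraLink's own top band is Band G ($974M), but forcing TerraLink→Band G and reassigning the rest optimally gives only $4983M — worse by 48.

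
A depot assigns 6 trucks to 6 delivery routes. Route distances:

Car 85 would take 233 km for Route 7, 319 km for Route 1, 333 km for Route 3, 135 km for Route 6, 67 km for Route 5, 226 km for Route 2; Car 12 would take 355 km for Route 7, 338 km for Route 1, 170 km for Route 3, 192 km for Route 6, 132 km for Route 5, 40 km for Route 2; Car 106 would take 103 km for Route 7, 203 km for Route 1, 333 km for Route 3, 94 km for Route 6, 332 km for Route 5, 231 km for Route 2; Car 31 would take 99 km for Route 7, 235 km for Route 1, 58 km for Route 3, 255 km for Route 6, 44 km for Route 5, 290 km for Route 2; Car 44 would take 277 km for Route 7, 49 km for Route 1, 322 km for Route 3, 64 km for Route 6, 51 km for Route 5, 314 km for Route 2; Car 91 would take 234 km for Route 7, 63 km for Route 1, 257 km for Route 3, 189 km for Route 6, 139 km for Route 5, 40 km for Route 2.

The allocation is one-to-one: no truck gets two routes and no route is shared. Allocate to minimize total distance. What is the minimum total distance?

Optimal: Car 85→Route 5 (67 km), Car 12→Route 2 (40 km), Car 106→Route 7 (103 km), Car 31→Route 3 (58 km), Car 44→Route 6 (64 km), Car 91→Route 1 (63 km) — total 67+40+103+58+64+63 = 395 km.
Column-greedy (each route in turn goes to its cheapest remaining truck) gives 519 km, worse by 124.
Next-best assignment: Car 85→Route 6, Car 12→Route 2, Car 106→Route 7, Car 31→Route 3, Car 44→Route 5, Car 91→Route 1 = 450 km.
Swapping Car 106↔Car 12 (Car 106→Route 2 231 km, Car 12→Route 7 355 km) adds 443.
No other one-to-one assignment undercuts 395 km.

Minimum total: 395 km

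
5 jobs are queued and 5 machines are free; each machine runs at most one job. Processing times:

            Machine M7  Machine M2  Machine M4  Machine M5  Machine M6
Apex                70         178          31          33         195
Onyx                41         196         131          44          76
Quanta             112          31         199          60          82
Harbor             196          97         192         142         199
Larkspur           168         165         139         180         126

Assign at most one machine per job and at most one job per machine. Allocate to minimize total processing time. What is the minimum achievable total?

Minimum total: 355 min

Optimal: Apex→Machine M4 (31 min), Onyx→Machine M7 (41 min), Quanta→Machine M5 (60 min), Harbor→Machine M2 (97 min), Larkspur→Machine M6 (126 min) — total 31+41+60+97+126 = 355 min.
Min-entry greedy (repeatedly take the single cheapest remaining cell) gives 371 min, worse by 16.
Every other assignment is strictly worse.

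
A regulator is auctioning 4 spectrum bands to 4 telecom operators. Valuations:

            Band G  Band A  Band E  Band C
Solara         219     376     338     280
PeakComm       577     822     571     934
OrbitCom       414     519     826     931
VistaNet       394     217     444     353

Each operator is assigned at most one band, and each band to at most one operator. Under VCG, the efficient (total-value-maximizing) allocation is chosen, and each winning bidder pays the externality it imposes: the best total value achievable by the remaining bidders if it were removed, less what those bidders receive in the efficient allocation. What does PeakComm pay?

Efficient allocation: Solara→Band A ($376M), PeakComm→Band C ($934M), OrbitCom→Band E ($826M), VistaNet→Band G ($394M); total welfare W = $2530M.
PeakComm receives Band C at value $934M, so the others get W − 934 = $1596M.
Without PeakComm: best allocation of the remaining 3 bidders over all 4 bands is Solara→Band A ($376M), OrbitCom→Band C ($931M), VistaNet→Band E ($444M), total $1751M.
VCG payment = (others' best without PeakComm) − (others' welfare with PeakComm) = 1751 − 1596 = $155M.

PeakComm pays $155M.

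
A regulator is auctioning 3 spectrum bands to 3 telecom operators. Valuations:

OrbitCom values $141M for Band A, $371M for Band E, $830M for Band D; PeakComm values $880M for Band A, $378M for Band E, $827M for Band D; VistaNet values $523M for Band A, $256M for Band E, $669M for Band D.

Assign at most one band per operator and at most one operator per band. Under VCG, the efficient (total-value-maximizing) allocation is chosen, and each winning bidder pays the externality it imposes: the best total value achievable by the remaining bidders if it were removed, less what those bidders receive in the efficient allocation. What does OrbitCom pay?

Efficient allocation: OrbitCom→Band D ($830M), PeakComm→Band A ($880M), VistaNet→Band E ($256M); total welfare W = $1966M.
OrbitCom receives Band D at value $830M, so the others get W − 830 = $1136M.
Without OrbitCom: best allocation of the remaining 2 bidders over all 3 bands is PeakComm→Band A ($880M), VistaNet→Band D ($669M), total $1549M.
VCG payment = (others' best without OrbitCom) − (others' welfare with OrbitCom) = 1549 − 1136 = $413M.

OrbitCom pays $413M.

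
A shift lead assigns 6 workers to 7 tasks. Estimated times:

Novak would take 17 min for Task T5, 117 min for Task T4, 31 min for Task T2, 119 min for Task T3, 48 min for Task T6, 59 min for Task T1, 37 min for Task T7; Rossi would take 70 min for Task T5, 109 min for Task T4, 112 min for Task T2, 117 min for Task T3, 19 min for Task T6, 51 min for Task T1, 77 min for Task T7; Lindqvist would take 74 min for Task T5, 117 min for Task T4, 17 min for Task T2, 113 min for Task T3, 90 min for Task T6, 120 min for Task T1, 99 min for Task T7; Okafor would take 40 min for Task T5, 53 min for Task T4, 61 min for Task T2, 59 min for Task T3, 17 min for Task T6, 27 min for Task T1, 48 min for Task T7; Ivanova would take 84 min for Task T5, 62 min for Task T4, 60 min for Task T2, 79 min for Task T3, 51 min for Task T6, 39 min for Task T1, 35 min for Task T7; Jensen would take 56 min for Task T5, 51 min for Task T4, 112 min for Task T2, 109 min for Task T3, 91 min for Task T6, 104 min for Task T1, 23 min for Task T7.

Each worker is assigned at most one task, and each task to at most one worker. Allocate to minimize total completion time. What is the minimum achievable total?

Optimal: Novak→Task T5 (17 min), Rossi→Task T6 (19 min), Lindqvist→Task T2 (17 min), Okafor→Task T1 (27 min), Ivanova→Task T4 (62 min), Jensen→Task T7 (23 min) — total 17+19+17+27+62+23 = 165 min.
Min-entry greedy (repeatedly take the single cheapest remaining cell) gives 222 min, worse by 57.
Next-best assignment: Novak→Task T5, Rossi→Task T6, Lindqvist→Task T2, Okafor→Task T1, Ivanova→Task T7, Jensen→Task T4 = 166 min.
No other one-to-one assignment undercuts 165 min.

Minimum total: 165 min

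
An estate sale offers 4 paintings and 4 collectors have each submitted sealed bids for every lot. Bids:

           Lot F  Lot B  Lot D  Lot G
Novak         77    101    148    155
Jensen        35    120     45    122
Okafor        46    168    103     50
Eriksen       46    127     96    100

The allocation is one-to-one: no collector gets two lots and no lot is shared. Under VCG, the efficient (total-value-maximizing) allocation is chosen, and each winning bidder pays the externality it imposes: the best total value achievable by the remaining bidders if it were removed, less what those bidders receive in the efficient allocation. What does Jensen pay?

Efficient allocation: Novak→Lot D ($148), Jensen→Lot G ($122), Okafor→Lot B ($168), Eriksen→Lot F ($46); total welfare W = $484.
Jensen receives Lot G at value $122, so the others get W − 122 = $362.
Without Jensen: best allocation of the remaining 3 bidders over all 4 lots is Novak→Lot G ($155), Okafor→Lot B ($168), Eriksen→Lot D ($96), total $419.
VCG payment = (others' best without Jensen) − (others' welfare with Jensen) = 419 − 362 = $57.

Jensen pays $57.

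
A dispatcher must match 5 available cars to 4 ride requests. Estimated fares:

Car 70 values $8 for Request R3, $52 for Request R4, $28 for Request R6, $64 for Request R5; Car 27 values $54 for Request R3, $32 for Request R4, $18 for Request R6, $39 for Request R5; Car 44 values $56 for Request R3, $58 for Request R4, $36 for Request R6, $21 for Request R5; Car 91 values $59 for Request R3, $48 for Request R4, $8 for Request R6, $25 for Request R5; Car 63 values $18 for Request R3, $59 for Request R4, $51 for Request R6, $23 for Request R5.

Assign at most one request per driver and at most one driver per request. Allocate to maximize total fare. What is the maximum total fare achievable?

Treat this as an assignment problem: match each driver to one request.
Optimal: Car 91→Request R3 ($59), Car 44→Request R4 ($58), Car 63→Request R6 ($51), Car 70→Request R5 ($64) — total 59+58+51+64 = $232.
Max-entry greedy (repeatedly take the single best remaining cell) gives $218, worse by 14.

Maximum total: $232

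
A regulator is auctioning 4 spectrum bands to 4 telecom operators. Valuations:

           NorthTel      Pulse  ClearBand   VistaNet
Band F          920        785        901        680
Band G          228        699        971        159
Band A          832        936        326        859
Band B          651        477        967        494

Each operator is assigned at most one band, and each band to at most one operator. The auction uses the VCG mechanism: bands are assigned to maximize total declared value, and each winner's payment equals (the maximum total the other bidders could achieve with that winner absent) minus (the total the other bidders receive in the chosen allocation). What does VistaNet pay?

VistaNet pays $241M.

Efficient allocation: NorthTel→Band F ($920M), Pulse→Band G ($699M), ClearBand→Band B ($967M), VistaNet→Band A ($859M); total welfare W = $3445M.
VistaNet receives Band A at value $859M, so the others get W − 859 = $2586M.
Without VistaNet: best allocation of the remaining 3 bidders over all 4 bands is NorthTel→Band F ($920M), Pulse→Band A ($936M), ClearBand→Band G ($971M), total $2827M.
VCG payment = (others' best without VistaNet) − (others' welfare with VistaNet) = 2827 − 2586 = $241M.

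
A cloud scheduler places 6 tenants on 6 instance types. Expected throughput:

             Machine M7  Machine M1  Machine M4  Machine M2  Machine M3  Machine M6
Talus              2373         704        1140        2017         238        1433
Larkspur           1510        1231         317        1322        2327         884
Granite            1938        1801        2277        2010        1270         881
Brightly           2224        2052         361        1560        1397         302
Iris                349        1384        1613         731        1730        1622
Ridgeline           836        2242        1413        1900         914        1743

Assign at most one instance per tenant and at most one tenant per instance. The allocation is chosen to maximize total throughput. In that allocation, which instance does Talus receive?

Talus receives Machine M2.

This is the linear assignment problem.
Optimal: Talus→Machine M2 (2017 ops/s), Larkspur→Machine M3 (2327 ops/s), Granite→Machine M4 (2277 ops/s), Brightly→Machine M7 (2224 ops/s), Iris→Machine M6 (1622 ops/s), Ridgeline→Machine M1 (2242 ops/s) — total 2017+2327+2277+2224+1622+2242 = 12709 ops/s.
Column-greedy (each instance in turn goes to its best remaining tenant) gives 12401 ops/s, worse by 308.
Next-best assignment: Talus→Machine M7, Larkspur→Machine M3, Granite→Machine M4, Brightly→Machine M1, Iris→Machine M6, Ridgeline→Machine M2 = 12551 ops/s.
Swapping Ridgeline↔Talus (Ridgeline→Machine M2 1900 ops/s, Talus→Machine M1 704 ops/s) loses 1655.
Checked against all permutations: 12709 ops/s is optimal.
Talus's own top instance is Machine M7 (2373 ops/s), but forcing Talus→Machine M7 and reassigning the rest optimally gives only 12551 ops/s — worse by 158.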